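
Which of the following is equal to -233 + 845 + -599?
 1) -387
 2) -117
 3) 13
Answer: 3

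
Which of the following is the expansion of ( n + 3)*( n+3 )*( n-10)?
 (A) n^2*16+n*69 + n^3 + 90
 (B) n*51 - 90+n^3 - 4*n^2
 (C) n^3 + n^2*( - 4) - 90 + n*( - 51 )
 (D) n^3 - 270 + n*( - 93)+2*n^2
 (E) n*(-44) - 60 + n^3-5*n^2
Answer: C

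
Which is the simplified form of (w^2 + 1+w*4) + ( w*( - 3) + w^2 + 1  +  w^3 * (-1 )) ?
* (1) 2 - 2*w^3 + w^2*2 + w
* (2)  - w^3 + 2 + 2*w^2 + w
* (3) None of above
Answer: 2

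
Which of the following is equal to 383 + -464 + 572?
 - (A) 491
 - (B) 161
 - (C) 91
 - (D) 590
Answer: A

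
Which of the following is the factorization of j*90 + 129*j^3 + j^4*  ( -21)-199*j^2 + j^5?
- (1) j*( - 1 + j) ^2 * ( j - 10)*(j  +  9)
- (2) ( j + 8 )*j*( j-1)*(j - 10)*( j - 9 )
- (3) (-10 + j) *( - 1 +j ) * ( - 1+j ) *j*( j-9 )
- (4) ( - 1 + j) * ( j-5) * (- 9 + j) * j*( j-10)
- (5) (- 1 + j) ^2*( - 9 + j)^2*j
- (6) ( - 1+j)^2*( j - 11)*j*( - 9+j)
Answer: 3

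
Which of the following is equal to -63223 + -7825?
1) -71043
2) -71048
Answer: 2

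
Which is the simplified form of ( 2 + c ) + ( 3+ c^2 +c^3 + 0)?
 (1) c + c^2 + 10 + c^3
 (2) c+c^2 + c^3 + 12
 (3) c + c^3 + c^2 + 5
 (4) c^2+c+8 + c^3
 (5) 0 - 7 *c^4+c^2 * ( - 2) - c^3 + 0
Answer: 3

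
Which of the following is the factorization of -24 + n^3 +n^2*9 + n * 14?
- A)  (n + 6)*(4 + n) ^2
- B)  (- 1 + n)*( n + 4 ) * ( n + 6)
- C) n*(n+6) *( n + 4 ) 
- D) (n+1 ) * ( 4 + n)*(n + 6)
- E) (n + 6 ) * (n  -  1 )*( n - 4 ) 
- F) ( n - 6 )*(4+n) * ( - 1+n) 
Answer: B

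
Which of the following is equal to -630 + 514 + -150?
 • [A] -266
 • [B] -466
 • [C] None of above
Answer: A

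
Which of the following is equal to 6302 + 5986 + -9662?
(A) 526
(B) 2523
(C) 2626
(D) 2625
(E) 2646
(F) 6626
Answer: C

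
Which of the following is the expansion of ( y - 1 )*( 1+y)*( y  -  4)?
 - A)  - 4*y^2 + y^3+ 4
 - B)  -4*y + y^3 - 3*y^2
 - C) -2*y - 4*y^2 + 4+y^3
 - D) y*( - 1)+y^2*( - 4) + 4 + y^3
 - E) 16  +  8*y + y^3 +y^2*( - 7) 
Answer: D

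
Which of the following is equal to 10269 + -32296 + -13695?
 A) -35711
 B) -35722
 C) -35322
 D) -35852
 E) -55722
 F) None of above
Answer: B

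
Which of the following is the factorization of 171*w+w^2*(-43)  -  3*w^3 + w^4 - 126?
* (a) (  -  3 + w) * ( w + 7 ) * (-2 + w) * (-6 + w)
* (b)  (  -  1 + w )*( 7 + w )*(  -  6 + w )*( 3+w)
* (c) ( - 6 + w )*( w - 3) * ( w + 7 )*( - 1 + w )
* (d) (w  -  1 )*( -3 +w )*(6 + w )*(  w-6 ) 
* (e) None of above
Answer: c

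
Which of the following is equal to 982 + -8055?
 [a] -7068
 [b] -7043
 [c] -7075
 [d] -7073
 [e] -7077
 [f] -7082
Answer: d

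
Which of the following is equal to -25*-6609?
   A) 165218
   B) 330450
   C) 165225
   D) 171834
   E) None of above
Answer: C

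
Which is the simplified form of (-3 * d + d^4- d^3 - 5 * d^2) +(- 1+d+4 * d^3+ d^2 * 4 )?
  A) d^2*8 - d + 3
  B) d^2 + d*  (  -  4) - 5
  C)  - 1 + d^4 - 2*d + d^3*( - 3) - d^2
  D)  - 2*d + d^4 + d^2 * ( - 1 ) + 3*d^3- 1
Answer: D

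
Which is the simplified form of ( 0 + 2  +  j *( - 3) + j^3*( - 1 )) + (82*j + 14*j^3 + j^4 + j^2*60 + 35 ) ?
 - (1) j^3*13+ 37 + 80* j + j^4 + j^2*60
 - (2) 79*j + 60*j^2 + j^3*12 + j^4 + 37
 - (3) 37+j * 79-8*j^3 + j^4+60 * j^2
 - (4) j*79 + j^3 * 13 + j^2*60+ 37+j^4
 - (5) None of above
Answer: 4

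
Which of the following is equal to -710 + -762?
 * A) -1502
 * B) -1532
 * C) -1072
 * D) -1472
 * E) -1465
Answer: D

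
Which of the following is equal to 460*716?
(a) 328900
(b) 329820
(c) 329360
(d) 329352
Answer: c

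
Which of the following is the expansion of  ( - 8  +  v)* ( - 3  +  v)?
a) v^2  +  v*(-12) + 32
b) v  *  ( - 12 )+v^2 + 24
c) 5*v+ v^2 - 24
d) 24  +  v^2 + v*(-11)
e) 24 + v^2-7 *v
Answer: d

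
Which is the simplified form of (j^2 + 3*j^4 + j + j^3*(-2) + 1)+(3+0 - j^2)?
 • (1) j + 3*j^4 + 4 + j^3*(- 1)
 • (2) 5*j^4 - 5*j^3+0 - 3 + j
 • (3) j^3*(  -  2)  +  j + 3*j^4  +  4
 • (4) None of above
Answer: 3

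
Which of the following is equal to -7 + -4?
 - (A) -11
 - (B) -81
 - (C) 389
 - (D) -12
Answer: A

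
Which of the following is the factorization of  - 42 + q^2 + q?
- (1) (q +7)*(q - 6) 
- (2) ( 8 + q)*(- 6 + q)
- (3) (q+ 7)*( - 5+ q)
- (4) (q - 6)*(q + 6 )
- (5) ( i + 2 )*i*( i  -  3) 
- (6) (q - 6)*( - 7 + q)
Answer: 1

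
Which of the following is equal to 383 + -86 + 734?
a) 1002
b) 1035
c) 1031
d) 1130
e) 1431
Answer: c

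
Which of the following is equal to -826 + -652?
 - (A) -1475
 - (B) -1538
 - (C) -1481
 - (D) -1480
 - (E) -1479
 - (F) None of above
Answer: F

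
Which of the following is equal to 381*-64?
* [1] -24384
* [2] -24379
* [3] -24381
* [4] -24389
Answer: 1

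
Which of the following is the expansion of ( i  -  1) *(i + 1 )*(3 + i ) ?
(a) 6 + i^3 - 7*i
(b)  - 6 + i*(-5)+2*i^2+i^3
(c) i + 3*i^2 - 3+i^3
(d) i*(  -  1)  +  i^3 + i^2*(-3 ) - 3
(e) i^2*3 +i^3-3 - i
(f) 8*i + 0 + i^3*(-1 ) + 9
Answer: e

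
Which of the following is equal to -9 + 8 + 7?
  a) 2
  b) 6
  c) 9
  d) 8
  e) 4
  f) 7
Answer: b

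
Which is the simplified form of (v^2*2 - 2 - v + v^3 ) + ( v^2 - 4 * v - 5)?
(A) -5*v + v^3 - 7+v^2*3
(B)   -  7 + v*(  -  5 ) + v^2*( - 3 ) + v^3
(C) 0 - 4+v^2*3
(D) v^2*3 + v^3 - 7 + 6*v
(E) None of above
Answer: A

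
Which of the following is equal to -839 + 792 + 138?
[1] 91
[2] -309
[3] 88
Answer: 1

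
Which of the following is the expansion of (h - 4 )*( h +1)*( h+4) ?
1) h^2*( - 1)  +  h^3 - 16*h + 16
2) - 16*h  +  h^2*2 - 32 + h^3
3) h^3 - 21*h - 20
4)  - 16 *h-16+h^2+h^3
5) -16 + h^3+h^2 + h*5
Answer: 4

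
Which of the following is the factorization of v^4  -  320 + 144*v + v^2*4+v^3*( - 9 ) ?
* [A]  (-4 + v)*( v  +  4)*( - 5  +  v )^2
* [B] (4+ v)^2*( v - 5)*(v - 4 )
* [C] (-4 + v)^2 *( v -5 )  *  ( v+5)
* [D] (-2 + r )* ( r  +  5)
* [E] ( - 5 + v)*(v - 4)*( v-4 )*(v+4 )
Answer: E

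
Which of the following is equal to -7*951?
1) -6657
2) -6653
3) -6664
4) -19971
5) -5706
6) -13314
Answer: 1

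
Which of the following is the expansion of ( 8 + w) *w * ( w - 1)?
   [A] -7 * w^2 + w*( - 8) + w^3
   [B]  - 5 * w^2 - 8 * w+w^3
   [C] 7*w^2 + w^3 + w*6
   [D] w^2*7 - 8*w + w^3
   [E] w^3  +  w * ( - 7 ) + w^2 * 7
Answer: D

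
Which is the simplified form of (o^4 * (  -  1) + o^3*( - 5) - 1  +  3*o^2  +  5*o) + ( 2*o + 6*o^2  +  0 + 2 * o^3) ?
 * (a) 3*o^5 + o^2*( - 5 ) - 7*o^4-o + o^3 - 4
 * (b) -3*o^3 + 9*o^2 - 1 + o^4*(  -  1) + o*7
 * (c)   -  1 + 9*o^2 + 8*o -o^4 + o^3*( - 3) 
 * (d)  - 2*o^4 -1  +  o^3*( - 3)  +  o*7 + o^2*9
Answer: b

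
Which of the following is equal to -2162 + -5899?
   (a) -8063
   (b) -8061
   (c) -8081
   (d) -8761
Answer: b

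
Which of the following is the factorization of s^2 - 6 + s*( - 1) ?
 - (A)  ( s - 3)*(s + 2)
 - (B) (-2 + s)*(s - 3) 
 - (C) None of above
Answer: A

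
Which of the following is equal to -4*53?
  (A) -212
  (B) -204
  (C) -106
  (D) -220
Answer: A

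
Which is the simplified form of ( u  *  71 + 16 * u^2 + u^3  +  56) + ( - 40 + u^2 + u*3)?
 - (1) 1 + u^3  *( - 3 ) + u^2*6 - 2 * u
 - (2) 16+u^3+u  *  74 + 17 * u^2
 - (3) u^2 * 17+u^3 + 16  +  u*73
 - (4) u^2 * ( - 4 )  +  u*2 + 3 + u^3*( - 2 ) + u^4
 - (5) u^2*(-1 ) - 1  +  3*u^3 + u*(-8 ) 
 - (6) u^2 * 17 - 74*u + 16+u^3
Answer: 2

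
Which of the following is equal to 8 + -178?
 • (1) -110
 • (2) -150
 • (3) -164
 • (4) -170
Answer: 4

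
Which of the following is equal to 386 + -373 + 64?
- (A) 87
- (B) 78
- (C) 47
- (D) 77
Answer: D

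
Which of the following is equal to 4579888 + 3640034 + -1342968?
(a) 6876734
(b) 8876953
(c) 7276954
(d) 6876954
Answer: d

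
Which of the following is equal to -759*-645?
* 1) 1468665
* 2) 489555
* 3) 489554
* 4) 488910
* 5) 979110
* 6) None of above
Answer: 2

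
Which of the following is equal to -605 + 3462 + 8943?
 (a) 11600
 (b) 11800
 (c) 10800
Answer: b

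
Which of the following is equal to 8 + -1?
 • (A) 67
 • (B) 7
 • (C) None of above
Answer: B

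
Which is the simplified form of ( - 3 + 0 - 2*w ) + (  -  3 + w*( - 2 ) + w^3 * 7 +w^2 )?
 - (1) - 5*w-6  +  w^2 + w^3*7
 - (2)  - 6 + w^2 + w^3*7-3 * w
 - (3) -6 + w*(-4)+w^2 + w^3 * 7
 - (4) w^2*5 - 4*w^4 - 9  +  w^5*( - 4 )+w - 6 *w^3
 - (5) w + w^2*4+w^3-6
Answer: 3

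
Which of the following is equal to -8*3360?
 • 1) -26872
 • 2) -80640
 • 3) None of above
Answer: 3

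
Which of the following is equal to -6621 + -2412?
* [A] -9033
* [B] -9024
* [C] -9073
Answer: A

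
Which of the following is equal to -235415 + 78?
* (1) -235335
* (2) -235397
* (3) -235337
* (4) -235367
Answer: 3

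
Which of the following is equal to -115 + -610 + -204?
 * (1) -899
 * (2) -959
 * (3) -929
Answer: 3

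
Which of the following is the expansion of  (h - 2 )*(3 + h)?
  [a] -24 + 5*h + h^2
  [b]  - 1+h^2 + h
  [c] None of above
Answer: c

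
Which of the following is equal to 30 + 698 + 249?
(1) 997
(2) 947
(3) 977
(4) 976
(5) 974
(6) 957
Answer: 3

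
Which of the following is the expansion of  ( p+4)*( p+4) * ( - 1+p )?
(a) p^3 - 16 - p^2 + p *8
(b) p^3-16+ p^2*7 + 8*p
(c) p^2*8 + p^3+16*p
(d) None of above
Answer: b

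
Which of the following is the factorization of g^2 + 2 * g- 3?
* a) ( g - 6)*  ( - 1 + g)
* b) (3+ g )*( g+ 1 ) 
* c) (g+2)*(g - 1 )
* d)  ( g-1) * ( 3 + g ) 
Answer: d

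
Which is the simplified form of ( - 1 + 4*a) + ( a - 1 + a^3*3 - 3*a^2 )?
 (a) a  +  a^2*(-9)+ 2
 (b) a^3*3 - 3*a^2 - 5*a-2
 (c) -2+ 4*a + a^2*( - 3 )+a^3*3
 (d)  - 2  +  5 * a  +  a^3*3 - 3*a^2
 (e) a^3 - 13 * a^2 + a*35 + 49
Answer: d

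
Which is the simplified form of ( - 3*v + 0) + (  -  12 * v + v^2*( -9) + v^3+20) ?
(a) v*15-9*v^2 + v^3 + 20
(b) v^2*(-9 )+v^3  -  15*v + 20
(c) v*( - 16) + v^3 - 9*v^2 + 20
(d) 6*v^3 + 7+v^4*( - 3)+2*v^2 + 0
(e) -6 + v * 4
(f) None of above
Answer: b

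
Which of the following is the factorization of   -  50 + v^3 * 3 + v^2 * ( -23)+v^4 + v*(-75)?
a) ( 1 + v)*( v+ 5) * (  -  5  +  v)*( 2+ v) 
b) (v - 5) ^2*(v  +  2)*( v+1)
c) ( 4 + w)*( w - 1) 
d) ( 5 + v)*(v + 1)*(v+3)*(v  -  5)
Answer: a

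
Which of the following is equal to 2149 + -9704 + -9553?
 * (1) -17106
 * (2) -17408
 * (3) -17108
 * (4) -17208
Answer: 3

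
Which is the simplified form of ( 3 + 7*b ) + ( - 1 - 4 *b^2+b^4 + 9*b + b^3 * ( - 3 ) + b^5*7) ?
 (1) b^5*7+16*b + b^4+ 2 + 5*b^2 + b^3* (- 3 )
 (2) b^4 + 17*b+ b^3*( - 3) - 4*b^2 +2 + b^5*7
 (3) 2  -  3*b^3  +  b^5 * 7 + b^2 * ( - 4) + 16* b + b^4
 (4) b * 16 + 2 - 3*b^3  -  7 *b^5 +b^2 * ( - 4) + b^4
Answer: 3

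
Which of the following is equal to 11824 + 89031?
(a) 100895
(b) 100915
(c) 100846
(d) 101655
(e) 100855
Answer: e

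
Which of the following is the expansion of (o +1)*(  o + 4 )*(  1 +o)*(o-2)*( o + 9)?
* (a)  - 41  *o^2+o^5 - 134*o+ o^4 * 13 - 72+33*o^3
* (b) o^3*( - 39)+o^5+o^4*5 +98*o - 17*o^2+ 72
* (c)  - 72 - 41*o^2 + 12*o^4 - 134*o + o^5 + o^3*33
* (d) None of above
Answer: a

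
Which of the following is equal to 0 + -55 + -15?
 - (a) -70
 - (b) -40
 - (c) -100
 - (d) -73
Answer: a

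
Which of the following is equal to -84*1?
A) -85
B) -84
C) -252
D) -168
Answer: B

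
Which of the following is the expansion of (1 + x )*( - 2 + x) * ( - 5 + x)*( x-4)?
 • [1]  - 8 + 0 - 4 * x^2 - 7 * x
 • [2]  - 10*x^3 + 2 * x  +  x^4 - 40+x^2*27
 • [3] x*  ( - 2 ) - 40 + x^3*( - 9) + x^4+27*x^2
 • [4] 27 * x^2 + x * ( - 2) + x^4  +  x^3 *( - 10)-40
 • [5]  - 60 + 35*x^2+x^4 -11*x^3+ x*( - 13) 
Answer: 4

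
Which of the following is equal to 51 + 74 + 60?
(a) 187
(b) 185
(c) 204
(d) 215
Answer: b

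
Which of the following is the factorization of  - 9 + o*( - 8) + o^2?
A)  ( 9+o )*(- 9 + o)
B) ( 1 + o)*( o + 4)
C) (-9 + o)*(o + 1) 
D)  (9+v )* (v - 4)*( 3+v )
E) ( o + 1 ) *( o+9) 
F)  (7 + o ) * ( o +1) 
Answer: C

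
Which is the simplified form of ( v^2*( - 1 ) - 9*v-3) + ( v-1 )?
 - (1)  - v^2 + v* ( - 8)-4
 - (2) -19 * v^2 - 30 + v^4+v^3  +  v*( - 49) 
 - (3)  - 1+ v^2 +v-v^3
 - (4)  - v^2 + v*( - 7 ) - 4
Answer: 1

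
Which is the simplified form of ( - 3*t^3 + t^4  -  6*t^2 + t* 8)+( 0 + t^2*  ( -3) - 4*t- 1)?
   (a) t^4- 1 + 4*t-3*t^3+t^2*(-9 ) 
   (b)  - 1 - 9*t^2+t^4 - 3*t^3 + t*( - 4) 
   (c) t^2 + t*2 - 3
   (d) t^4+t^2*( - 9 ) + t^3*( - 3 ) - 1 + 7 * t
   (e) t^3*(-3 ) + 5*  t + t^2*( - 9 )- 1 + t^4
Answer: a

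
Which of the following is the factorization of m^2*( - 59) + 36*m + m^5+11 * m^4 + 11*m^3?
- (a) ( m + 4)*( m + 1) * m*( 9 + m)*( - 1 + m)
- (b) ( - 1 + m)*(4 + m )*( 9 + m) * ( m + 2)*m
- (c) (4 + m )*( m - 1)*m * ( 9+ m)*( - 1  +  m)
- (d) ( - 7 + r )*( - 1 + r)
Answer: c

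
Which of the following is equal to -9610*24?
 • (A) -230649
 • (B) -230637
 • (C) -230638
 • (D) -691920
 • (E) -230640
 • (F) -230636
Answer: E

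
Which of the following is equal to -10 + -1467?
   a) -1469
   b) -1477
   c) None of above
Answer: b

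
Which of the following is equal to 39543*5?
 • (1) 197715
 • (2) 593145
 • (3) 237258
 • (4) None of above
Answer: 1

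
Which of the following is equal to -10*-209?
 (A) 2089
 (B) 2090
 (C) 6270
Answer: B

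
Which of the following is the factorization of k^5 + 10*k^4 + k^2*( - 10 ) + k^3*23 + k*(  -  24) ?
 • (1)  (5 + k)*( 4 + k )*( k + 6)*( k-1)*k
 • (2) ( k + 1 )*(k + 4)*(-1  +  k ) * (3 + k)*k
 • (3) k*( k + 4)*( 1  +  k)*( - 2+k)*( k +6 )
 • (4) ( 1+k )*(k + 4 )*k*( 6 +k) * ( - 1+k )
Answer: 4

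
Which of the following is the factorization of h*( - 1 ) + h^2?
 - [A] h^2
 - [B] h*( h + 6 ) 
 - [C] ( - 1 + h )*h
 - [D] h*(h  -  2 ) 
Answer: C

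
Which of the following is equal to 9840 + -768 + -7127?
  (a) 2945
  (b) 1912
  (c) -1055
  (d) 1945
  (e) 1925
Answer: d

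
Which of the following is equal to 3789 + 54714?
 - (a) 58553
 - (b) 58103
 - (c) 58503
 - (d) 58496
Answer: c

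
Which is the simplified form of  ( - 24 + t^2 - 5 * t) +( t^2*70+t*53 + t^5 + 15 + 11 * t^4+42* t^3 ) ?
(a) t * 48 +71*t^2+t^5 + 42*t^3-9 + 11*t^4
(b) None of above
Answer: a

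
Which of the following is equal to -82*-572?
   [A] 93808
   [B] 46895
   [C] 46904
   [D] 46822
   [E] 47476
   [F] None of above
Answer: C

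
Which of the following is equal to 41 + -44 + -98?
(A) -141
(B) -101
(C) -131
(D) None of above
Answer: B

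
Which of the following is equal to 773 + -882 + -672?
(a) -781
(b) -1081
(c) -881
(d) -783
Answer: a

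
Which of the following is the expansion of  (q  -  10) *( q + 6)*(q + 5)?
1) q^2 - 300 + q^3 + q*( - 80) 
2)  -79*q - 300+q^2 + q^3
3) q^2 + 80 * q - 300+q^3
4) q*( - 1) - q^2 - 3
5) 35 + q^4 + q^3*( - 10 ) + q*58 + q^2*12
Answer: 1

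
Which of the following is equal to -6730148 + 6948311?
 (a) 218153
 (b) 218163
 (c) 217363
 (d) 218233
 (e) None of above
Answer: b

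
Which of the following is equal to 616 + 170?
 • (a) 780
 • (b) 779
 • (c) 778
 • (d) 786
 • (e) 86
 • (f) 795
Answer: d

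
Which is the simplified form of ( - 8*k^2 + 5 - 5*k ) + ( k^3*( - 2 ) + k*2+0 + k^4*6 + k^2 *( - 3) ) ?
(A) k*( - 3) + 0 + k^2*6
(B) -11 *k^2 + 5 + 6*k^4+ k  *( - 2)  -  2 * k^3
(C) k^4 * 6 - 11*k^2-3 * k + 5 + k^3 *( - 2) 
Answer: C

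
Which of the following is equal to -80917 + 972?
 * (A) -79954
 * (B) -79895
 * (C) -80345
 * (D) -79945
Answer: D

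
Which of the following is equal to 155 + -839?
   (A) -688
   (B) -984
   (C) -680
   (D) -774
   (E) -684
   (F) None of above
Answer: E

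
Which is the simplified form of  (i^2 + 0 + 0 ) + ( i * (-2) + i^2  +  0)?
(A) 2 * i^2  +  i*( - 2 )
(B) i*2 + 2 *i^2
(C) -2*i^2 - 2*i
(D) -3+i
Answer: A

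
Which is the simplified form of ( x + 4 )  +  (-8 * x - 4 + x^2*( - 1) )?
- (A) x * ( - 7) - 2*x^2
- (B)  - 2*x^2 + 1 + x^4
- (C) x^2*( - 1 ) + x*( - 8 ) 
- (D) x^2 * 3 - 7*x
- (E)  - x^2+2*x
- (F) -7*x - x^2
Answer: F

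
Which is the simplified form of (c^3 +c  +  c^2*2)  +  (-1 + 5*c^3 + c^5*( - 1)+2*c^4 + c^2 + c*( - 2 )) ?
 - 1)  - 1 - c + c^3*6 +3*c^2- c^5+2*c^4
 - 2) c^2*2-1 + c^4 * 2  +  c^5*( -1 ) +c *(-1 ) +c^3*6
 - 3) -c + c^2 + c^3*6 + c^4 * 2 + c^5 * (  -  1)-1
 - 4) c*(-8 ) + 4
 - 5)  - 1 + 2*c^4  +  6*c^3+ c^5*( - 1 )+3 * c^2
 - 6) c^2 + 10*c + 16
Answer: 1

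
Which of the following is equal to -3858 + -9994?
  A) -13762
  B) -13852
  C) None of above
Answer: B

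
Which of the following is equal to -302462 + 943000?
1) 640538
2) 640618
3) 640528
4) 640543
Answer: 1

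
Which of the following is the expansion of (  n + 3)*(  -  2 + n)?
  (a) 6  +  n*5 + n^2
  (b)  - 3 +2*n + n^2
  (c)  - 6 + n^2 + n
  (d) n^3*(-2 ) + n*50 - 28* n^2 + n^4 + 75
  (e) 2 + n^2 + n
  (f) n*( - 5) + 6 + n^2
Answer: c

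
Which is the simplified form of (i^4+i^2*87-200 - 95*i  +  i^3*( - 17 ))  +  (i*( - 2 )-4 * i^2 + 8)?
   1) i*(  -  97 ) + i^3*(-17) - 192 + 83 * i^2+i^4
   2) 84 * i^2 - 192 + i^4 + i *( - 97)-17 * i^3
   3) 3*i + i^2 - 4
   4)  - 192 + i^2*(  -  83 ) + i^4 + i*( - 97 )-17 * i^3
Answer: 1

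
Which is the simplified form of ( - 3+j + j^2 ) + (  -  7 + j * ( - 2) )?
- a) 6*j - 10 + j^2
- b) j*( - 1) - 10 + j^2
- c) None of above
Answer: b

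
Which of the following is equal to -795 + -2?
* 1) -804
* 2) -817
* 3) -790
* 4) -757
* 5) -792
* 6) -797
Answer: 6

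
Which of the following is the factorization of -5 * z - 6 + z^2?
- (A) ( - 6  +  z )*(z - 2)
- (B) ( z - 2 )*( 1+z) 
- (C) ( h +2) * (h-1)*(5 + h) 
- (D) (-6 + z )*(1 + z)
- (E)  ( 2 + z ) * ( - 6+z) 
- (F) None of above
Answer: D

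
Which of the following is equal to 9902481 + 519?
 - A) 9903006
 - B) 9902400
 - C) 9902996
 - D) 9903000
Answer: D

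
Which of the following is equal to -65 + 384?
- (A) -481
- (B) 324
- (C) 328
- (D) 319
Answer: D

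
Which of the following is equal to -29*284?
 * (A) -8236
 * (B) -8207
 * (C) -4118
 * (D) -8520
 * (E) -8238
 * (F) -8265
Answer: A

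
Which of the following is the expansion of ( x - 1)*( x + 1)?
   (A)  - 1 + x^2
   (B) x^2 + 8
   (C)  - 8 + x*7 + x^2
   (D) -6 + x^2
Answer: A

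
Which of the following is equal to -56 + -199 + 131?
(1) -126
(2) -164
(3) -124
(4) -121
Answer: 3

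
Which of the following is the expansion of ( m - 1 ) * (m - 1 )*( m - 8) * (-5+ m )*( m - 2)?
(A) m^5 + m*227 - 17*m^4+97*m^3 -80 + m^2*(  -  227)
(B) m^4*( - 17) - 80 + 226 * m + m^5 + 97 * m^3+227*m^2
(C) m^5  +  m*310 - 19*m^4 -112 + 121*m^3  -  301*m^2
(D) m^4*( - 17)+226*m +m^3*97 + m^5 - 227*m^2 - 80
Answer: D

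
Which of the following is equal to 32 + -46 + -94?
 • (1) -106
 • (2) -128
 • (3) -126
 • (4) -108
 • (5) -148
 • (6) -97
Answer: 4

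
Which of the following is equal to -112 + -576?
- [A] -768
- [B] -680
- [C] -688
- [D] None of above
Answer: C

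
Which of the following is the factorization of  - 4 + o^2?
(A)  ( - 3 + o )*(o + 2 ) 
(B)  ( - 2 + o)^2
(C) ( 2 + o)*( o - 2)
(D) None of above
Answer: C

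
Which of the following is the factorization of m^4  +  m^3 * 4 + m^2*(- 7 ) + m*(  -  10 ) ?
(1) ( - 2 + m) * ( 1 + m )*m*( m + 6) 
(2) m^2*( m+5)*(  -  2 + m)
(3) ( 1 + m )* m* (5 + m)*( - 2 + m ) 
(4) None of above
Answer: 3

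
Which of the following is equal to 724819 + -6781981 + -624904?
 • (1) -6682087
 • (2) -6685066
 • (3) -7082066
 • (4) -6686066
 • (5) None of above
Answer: 5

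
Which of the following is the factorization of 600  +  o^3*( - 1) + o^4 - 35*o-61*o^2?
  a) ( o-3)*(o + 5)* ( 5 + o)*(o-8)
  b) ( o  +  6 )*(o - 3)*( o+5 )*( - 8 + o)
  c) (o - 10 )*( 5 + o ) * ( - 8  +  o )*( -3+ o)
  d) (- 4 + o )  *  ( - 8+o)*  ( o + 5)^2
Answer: a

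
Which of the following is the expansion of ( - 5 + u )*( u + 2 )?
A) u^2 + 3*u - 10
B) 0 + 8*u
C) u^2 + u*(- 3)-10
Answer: C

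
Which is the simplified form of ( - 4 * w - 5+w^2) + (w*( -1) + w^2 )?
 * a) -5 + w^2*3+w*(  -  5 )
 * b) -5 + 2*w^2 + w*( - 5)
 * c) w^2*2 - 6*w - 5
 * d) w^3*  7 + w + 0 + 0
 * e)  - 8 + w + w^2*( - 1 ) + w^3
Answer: b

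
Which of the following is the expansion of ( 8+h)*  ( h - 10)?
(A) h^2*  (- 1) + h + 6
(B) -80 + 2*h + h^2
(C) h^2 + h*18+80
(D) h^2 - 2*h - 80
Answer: D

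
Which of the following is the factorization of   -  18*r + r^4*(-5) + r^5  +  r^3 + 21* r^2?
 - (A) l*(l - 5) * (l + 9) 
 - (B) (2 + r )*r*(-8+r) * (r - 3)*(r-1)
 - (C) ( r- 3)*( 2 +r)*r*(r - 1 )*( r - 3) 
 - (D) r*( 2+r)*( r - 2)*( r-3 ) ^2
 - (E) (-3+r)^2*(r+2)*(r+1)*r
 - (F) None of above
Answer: C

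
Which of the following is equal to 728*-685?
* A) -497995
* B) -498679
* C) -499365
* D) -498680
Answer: D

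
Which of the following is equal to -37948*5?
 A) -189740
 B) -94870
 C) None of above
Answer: A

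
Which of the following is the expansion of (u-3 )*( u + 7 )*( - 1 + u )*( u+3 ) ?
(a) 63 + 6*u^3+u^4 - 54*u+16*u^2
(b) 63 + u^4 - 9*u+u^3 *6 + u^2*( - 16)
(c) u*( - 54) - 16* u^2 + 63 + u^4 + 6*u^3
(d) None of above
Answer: c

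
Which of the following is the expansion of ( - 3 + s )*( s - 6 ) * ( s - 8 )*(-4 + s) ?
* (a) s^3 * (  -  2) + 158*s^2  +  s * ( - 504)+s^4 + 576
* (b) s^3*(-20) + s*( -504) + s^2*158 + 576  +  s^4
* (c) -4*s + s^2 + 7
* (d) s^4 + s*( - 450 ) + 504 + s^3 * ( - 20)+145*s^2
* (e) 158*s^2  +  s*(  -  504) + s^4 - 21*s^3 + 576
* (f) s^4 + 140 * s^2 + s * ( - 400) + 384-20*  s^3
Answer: e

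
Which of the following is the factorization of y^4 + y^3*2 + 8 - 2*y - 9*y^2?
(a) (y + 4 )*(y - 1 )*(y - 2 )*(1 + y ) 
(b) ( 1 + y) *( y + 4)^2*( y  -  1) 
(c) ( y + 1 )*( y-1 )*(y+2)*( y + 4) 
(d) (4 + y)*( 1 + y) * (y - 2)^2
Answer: a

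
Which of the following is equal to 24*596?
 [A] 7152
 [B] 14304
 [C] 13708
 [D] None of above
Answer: B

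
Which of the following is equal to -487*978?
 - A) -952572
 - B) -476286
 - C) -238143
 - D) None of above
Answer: B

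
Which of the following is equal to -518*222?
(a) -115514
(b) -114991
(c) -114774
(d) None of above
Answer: d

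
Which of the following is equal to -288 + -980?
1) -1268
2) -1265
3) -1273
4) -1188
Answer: 1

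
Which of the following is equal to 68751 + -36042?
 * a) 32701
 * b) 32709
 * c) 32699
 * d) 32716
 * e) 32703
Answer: b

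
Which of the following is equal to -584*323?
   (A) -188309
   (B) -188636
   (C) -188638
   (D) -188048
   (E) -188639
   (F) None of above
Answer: F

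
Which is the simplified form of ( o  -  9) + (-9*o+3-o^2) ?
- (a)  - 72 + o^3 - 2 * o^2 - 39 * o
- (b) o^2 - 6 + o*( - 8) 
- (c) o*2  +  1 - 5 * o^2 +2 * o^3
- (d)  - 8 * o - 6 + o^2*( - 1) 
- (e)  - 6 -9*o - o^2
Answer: d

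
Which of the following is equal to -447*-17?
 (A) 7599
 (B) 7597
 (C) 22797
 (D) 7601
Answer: A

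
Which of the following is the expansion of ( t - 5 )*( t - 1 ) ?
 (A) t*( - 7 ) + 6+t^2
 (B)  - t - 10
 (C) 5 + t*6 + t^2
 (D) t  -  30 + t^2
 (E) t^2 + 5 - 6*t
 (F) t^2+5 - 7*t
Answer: E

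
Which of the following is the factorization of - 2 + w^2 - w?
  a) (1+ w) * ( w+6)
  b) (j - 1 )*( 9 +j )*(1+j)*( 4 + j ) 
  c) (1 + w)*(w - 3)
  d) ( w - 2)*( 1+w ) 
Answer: d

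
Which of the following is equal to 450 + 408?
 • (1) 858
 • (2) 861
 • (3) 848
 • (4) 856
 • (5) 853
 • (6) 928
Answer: 1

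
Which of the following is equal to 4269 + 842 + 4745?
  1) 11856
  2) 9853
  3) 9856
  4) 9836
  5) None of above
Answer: 3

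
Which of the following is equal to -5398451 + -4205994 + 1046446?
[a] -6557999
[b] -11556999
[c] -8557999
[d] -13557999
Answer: c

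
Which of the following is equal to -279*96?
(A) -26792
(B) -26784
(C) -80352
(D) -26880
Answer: B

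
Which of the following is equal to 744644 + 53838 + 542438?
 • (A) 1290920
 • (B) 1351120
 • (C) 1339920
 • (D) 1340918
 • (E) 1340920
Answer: E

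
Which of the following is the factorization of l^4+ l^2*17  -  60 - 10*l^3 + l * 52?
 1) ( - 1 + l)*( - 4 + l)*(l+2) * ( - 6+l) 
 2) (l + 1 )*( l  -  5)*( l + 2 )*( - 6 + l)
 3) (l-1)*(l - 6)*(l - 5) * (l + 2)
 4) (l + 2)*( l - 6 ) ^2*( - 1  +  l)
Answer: 3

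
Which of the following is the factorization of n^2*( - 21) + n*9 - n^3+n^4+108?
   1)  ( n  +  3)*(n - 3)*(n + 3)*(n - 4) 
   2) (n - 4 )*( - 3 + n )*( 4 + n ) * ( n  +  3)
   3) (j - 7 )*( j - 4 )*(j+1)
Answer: 1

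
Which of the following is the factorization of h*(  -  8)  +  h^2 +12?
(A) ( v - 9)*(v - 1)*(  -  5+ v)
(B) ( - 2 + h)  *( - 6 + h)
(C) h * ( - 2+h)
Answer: B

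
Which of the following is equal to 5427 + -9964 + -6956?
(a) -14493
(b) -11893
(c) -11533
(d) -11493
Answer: d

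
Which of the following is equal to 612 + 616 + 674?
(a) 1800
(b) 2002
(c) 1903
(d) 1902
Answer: d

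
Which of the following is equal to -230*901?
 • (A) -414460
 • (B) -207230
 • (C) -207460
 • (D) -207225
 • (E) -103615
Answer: B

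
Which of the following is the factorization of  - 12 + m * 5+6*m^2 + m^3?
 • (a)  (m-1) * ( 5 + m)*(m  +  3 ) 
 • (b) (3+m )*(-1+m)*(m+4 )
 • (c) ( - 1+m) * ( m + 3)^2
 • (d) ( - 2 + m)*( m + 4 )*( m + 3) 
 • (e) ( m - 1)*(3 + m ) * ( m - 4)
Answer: b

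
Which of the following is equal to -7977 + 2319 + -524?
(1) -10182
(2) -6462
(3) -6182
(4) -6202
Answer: 3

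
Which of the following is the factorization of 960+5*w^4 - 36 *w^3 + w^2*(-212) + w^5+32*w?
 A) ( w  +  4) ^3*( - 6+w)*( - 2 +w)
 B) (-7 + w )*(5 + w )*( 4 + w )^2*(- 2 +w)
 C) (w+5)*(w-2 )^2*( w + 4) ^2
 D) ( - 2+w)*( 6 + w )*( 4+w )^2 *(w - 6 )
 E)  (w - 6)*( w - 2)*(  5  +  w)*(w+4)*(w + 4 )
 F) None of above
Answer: E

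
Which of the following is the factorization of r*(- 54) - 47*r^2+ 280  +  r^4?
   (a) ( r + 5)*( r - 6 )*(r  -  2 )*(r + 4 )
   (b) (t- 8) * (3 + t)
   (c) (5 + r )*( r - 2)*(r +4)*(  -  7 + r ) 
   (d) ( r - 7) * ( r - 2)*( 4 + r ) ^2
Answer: c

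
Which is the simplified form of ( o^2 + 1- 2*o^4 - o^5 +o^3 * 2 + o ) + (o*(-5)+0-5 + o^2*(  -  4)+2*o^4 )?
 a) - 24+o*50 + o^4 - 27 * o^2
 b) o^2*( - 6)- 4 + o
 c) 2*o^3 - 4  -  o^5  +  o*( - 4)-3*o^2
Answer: c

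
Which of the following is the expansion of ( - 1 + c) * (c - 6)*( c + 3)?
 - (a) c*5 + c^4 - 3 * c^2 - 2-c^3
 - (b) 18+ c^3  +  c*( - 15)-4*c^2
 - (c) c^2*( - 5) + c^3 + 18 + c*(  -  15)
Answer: b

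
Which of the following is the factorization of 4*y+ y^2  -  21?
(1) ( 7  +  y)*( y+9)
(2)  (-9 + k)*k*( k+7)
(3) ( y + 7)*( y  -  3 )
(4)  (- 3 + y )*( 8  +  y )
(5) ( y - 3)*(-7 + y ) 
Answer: 3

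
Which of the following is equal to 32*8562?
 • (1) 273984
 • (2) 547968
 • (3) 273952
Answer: 1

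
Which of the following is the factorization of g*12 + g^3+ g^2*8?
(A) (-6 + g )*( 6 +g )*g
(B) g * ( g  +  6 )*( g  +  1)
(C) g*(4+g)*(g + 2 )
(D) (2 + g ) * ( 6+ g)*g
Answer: D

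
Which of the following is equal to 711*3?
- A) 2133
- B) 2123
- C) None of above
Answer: A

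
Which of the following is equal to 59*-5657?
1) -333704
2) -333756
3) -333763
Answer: 3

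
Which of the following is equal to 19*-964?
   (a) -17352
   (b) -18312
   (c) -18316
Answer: c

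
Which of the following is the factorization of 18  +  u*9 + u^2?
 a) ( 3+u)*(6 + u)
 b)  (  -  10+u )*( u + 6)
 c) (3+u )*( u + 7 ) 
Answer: a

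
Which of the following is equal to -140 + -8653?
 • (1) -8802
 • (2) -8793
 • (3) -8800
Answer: 2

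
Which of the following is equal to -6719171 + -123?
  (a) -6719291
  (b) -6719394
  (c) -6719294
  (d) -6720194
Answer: c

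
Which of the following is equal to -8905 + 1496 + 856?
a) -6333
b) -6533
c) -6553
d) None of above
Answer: c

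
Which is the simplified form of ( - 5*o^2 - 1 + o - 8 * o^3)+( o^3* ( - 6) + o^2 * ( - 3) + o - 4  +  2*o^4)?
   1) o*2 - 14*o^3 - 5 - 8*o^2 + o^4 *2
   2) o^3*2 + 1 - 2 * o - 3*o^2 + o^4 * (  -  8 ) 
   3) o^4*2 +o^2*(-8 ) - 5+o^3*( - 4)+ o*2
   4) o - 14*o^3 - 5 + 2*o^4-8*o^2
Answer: 1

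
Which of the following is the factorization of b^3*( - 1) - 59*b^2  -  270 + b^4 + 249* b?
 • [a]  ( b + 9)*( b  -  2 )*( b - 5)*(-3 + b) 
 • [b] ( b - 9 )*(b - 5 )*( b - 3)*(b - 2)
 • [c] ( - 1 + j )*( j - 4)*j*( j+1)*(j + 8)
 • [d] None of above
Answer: a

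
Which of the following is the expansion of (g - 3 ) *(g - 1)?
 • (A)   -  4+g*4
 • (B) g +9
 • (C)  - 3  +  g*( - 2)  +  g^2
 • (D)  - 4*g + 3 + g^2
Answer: D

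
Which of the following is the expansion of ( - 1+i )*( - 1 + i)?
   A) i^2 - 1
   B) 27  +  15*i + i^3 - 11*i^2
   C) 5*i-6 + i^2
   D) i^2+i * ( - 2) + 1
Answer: D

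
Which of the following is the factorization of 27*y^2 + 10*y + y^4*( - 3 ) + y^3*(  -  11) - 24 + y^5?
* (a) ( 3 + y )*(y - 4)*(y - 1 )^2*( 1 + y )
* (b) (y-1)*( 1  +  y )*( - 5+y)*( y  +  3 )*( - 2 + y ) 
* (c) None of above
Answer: c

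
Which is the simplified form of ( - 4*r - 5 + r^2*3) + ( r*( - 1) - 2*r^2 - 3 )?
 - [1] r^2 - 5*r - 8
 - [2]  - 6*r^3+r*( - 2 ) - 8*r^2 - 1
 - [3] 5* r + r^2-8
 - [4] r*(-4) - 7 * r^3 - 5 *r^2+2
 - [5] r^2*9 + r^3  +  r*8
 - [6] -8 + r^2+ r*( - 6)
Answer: 1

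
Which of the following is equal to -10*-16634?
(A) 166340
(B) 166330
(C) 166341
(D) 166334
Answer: A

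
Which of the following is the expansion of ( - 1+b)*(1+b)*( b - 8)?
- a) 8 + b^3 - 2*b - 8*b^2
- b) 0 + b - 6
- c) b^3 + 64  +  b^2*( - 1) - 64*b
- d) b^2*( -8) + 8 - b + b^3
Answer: d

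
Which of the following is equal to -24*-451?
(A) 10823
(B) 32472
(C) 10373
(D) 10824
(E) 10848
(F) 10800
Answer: D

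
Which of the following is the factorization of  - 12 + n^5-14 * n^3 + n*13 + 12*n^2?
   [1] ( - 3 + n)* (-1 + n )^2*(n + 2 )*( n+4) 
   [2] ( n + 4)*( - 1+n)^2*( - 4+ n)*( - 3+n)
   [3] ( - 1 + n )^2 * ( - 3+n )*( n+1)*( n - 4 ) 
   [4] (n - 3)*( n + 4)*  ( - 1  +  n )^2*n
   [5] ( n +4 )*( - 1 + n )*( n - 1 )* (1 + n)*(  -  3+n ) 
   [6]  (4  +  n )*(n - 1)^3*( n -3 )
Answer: 5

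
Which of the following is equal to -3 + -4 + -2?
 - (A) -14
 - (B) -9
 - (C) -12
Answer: B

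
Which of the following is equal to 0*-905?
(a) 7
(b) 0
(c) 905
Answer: b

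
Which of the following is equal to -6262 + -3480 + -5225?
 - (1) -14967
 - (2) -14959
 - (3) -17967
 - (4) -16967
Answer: 1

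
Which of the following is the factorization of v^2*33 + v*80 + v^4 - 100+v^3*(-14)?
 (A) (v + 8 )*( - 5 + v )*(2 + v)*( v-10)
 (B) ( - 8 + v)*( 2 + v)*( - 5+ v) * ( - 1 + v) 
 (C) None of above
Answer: C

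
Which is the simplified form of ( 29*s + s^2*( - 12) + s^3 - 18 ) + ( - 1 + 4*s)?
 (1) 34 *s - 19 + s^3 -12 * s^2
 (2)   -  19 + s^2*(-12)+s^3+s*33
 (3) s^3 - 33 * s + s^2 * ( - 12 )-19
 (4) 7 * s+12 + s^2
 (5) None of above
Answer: 2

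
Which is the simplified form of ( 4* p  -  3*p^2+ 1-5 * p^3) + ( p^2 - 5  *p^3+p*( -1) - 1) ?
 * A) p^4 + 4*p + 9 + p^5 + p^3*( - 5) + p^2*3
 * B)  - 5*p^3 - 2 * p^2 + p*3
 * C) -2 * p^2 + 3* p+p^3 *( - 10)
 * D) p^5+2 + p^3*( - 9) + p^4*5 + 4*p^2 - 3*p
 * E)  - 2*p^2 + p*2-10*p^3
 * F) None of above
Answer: C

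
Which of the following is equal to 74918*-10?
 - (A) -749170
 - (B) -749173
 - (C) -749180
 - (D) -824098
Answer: C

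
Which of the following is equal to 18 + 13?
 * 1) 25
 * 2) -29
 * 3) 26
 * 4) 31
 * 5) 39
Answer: 4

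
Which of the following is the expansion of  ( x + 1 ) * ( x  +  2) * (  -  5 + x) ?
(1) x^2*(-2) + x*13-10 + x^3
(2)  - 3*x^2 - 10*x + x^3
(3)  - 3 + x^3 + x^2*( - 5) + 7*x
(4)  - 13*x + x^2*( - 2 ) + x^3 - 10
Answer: 4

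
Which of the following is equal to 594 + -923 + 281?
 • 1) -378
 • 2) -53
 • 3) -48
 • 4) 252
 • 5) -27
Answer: 3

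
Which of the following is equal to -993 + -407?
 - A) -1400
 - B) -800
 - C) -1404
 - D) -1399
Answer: A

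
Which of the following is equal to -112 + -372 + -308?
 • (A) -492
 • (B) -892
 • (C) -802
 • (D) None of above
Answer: D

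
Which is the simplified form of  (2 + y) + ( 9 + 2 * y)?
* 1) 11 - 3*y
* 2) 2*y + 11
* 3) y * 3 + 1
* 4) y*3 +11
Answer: 4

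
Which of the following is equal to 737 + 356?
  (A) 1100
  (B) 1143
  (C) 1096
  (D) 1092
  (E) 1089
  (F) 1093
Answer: F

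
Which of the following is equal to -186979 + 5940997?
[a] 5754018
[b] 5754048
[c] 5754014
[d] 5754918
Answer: a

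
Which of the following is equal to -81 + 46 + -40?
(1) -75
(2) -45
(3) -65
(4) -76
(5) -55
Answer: 1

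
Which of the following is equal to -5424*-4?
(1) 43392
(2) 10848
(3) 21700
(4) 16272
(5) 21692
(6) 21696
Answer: 6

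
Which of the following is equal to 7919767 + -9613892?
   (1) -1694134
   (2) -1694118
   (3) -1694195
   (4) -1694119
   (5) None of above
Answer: 5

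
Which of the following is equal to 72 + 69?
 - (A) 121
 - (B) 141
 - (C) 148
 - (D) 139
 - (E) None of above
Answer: B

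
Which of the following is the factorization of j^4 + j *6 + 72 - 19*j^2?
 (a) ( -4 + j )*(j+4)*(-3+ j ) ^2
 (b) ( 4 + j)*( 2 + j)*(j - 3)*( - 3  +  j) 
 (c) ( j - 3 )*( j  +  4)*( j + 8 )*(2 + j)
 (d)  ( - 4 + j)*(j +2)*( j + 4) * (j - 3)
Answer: b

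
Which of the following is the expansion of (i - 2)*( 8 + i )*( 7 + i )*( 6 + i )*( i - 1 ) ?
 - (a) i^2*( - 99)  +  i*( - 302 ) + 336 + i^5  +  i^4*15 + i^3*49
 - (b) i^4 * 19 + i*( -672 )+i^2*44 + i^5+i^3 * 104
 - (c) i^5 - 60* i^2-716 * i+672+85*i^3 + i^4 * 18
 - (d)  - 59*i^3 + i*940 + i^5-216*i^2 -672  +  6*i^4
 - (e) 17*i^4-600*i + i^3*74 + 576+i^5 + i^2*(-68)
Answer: c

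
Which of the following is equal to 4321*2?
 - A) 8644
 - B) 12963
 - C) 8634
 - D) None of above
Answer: D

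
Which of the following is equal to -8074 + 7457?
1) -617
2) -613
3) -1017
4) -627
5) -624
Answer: 1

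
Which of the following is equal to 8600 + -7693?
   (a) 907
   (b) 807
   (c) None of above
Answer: a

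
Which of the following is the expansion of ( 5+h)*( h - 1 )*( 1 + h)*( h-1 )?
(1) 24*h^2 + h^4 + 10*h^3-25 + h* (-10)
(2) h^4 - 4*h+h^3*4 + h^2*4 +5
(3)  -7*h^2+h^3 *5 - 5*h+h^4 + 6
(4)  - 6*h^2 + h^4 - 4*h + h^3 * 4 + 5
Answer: 4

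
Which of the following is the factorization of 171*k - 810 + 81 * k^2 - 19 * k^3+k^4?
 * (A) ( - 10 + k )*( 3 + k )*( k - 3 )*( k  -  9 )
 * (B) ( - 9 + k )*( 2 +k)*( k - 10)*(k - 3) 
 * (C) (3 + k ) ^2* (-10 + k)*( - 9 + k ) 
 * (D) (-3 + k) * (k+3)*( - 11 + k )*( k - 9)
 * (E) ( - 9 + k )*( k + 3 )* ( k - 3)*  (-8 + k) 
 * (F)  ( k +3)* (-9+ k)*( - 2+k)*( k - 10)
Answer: A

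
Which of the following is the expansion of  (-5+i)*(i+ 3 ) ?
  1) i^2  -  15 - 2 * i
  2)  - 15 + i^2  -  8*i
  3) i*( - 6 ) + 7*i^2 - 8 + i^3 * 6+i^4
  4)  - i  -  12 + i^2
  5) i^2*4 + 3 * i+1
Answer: 1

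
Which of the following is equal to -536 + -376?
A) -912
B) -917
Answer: A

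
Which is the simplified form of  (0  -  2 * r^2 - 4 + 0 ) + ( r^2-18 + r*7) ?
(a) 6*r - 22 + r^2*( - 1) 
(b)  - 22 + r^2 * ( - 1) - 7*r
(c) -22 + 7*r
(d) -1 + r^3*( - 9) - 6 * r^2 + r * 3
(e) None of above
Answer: e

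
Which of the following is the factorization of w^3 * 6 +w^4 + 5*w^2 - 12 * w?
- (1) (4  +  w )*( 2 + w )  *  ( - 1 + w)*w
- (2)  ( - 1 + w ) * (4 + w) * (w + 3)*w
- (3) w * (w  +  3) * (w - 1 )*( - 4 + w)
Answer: 2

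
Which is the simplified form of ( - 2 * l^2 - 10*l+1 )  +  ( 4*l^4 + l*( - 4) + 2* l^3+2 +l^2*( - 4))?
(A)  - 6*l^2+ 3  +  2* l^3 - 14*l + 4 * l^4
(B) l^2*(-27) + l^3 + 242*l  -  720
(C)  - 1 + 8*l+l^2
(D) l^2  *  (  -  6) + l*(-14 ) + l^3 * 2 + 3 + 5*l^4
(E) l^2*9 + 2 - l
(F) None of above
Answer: A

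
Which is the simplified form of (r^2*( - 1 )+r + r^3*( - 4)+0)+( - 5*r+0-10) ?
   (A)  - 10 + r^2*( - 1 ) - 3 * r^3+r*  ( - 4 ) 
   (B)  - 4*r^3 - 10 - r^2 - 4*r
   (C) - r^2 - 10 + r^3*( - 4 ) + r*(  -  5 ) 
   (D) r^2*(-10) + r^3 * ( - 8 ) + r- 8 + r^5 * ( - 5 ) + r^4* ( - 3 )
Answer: B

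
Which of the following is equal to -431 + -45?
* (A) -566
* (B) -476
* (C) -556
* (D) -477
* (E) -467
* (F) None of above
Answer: B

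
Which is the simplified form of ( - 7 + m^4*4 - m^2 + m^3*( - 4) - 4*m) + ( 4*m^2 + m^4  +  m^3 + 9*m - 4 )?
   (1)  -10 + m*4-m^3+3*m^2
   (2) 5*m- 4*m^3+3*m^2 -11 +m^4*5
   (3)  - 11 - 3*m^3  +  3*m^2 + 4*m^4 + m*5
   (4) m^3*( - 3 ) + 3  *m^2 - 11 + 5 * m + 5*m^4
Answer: 4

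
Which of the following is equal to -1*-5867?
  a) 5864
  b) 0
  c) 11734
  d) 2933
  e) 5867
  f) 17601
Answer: e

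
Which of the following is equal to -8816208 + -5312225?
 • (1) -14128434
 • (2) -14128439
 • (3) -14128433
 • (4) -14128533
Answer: 3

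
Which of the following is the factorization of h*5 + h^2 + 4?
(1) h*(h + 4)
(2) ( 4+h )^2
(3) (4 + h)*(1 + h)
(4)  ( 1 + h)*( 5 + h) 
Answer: 3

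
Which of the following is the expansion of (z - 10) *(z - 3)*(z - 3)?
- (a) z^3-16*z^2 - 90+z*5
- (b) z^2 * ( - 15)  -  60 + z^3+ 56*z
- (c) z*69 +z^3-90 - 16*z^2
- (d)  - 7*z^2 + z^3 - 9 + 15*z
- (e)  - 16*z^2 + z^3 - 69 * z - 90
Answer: c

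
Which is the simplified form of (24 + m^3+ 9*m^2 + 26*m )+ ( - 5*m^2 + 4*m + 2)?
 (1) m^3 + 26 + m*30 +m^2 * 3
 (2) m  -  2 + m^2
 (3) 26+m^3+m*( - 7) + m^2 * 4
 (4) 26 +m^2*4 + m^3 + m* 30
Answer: 4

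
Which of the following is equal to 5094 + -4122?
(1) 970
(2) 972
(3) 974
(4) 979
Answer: 2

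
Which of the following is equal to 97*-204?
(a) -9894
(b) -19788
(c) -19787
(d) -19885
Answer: b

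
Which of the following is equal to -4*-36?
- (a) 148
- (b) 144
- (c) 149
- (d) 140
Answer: b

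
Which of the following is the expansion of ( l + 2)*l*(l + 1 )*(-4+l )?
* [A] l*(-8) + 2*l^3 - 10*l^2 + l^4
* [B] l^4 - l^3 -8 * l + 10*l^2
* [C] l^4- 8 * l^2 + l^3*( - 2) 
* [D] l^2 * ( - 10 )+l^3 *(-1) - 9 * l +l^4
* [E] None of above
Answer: E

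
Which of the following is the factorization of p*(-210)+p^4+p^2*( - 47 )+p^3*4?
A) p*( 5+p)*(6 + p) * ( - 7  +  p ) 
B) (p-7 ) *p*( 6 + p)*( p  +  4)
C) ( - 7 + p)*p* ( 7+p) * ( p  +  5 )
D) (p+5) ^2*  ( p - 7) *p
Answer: A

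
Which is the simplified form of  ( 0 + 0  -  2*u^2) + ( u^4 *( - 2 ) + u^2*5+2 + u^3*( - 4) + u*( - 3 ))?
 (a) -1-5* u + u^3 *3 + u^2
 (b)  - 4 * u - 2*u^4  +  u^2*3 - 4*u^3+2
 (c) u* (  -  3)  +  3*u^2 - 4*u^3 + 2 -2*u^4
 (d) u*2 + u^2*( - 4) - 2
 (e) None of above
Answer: c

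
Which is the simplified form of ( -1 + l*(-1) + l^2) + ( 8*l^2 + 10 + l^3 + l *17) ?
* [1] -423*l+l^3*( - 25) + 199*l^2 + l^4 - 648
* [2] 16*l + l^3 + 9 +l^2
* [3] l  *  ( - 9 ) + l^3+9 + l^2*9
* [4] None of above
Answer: 4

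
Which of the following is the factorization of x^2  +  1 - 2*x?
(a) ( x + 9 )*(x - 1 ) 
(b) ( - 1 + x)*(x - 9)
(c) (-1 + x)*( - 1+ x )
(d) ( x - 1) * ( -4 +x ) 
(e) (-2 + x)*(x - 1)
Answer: c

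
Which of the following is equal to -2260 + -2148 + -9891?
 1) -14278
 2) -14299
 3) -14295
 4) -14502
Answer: 2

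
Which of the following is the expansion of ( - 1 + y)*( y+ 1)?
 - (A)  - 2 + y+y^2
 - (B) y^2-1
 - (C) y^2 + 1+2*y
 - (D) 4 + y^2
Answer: B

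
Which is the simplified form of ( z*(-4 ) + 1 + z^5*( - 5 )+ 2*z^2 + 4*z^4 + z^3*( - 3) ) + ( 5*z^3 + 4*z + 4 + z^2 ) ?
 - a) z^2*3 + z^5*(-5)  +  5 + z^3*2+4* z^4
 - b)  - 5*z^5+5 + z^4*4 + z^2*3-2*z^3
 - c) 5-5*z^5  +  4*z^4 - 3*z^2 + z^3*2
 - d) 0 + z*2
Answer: a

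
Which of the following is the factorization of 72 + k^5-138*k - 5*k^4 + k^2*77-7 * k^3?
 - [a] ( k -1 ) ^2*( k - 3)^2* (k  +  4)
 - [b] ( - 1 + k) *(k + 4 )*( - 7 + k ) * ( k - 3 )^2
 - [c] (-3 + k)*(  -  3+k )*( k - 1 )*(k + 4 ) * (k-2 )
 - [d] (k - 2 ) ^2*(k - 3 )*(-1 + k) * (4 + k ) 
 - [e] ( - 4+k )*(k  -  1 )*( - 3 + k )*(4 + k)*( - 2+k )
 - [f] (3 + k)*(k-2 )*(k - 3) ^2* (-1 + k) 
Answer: c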